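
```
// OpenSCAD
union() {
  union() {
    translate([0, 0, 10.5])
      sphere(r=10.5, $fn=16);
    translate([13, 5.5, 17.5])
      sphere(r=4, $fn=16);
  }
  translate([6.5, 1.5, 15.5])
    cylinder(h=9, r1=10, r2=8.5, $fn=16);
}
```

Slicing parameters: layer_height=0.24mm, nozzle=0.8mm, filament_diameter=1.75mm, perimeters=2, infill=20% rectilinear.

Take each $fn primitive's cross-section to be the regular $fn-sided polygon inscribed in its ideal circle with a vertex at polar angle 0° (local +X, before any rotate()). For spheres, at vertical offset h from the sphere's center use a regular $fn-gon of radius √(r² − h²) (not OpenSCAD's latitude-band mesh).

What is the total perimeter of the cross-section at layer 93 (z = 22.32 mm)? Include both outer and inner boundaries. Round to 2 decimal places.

At z = 22.32 mm: the sphere does not reach this height (|z−center|=11.820 > r=10.5); the sphere at (13, 5.5) is absent (|z−center|=4.820 > r=4); Merging all regions: nothing is present at this height; the cone at (6.5, 1.5) contributes a regular 16-gon of circumradius 8.863 (interpolated between r1=10 and r2=8.5 at t=0.758) (perimeter = 2·16·8.863·sin(180°/16) = 55.33 mm); Merging all regions: only the cone at (6.5, 1.5) is present, so the union is just that shape — boundary = 55.33 mm. Overall, the cross-section is a single solid region. Total boundary length (outer) = 55.33 mm.

55.33 mm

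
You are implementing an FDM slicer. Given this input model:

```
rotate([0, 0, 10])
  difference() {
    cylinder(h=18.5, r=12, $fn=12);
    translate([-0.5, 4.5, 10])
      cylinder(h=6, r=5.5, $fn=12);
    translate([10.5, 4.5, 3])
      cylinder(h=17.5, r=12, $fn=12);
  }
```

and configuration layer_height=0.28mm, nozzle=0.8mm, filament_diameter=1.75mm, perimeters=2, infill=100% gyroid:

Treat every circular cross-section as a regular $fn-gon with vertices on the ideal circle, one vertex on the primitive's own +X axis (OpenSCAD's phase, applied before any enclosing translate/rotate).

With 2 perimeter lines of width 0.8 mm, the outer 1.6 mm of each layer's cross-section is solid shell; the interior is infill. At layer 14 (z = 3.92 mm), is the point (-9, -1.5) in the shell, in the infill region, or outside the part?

At z = 3.92 mm: the cylinder: section is a regular 12-gon, circumradius r=12; the cylinder at (-0.5, 4.5) is absent (z outside [10, 16]); the r=12 cylinder at (10.5, 4.5) gives a regular 12-gon of circumradius 12 (constant along its height); After the difference (first − rest): starting from the r=12 cylinder, the r=12 cylinder at (10.5, 4.5) partially overlaps it — only the 175.08 mm² overlap (of its 432.00 mm²) is removed, clipping the outline — 1 connected region; (rotated 10° about Z; rotation is an isometry so areas/perimeters/island counts are preserved). Overall, the cross-section is a single solid region. Undo the 10° rotation: the query point maps to (-9.124, 0.086) in the un-rotated model frame. The nearest boundary edge runs (-12.00, 0.00)→(-10.39, 6.00); distance from the point to it = 2.76 mm. The point is inside the cross-section and 2.76 mm from the nearest boundary — more than the 1.6 mm shell width (2 × 0.8), so it's in the infill interior.

infill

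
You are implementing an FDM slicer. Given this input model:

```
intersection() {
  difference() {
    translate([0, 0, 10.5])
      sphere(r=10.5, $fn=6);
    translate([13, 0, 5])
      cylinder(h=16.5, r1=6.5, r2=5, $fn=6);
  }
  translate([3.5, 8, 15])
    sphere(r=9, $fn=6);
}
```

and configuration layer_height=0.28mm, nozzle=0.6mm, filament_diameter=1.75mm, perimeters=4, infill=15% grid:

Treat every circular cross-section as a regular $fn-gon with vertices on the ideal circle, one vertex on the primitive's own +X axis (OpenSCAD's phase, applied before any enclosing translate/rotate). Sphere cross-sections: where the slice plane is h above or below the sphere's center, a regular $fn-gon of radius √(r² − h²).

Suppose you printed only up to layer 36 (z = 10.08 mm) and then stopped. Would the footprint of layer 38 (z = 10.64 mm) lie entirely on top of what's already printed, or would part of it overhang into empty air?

Compare the two slices. At z = 10.08: the r=10.5 sphere slices to a regular 6-gon of circumradius 10.492 (√(r²−h²) with h=0.42 from center) (area = (6/2)·10.492²·sin(360°/6) = 285.98 mm²); the cone at (13, 0) contributes a regular 6-gon of circumradius 6.038 (interpolated between r1=6.5 and r2=5 at t=0.308) (area = (6/2)·6.038²·sin(360°/6) = 94.72 mm²); After the difference (first − rest): starting from the r=10.5 sphere (285.98 mm²), the cone at (13, 0) partially overlaps it — only the 10.79 mm² overlap (of its 94.72 mm²) is removed, clipping the outline — area = 275.19 mm²; the sphere at (3.5, 8): section is a regular 6-gon, circumradius = √(r²−h²) = √(9²−4.92²) = 7.536 (area = (6/2)·7.536²·sin(360°/6) = 147.55 mm²); After intersecting: the r=9 sphere at (3.5, 8) partially overlaps the result so far; clipping to the common part keeps 72.31 mm² — area = 72.31 mm². At z = 10.64: the r=10.5 sphere slices to a regular 6-gon of circumradius 10.499 (√(r²−h²) with h=0.14 from center) (area = (6/2)·10.499²·sin(360°/6) = 286.39 mm²); the cone at (13, 0) contributes a regular 6-gon of circumradius 5.987 (interpolated between r1=6.5 and r2=5 at t=0.342) (area = (6/2)·5.987²·sin(360°/6) = 93.13 mm²); Taking the first minus the rest: starting from the r=10.5 sphere (286.39 mm²), the cone at (13, 0) partially overlaps it — only the 10.53 mm² overlap (of its 93.13 mm²) is removed, clipping the outline — area = 275.86 mm²; the sphere at (3.5, 8): section is a regular 6-gon, circumradius = √(r²−h²) = √(9²−4.36²) = 7.873 (area = (6/2)·7.873²·sin(360°/6) = 161.06 mm²); Keeping only the common overlap: the r=9 sphere at (3.5, 8) partially overlaps that combined region; clipping to the common part keeps 77.97 mm² — area = 77.97 mm². Checking containment: at z = 10.64 the cross-section extends beyond the z = 10.08 cross-section by about 5.66 mm².

part overhangs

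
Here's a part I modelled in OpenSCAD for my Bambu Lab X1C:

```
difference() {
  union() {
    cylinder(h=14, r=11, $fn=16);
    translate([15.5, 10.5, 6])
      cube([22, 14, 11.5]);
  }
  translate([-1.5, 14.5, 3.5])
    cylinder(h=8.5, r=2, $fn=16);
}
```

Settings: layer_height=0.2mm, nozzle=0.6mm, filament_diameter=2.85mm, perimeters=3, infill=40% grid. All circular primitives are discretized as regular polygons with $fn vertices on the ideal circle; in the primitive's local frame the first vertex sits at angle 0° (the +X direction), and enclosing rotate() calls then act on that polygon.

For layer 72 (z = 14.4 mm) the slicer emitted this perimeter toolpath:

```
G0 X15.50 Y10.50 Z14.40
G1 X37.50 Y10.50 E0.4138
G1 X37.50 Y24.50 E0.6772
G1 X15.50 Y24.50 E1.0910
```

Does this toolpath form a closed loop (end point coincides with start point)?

no

Start point (G0): (15.50, 10.50). End point (last G1): the path does not return to the start — open.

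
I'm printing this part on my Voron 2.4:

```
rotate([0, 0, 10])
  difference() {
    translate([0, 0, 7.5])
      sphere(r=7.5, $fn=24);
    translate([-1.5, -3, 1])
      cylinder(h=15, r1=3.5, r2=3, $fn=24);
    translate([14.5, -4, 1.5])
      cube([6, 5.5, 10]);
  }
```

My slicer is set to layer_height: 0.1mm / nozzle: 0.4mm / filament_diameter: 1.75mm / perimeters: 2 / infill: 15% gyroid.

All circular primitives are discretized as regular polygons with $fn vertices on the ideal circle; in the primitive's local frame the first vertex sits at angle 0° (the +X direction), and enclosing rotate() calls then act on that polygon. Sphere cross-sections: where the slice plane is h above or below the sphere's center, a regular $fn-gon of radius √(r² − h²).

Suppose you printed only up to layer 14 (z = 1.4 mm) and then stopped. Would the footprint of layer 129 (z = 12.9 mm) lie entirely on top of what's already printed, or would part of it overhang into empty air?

Compare the two slices. At z = 1.4: the r=7.5 sphere slices to a regular 24-gon of circumradius 4.363 (√(r²−h²) with h=6.1 from center) (area = (24/2)·4.363²·sin(360°/24) = 59.13 mm²); the cone at (-1.5, -3) contributes a regular 24-gon of circumradius 3.487 (interpolated between r1=3.5 and r2=3 at t=0.027) (area = (24/2)·3.487²·sin(360°/24) = 37.76 mm²); the cube at (14.5, -4) is not intersected at this z (z outside [1.5, 11.5]); Subtracting the remaining from the first: starting from the r=7.5 sphere (59.13 mm²), the cone at (-1.5, -3) partially overlaps it — only the 22.13 mm² overlap (of its 37.76 mm²) is removed, clipping the outline — area = 37.01 mm²; (whole slice rotated 10° about Z — lengths, areas and connectivity unchanged). At z = 12.9: the r=7.5 sphere contributes a regular 24-gon of circumradius √(7.5²−5.4²) = 5.205 (area = (24/2)·5.205²·sin(360°/24) = 84.14 mm²); the cone at (-1.5, -3): at t=0.793 of its height the radius interpolates to r₁+(r₂−r₁)t = 3.103, giving a regular 24-gon of that circumradius (area = (24/2)·3.103²·sin(360°/24) = 29.91 mm²); the cube at (14.5, -4) does not reach this height (z outside [1.5, 11.5]); After the difference (first − rest): starting from the r=7.5 sphere (84.14 mm²), the cone at (-1.5, -3) partially overlaps it — only the 24.12 mm² overlap (of its 29.91 mm²) is removed, clipping the outline — area = 60.02 mm²; (whole slice rotated 10° about Z — lengths, areas and connectivity unchanged). Checking containment: at z = 12.9 the cross-section extends beyond the z = 1.4 cross-section by about 23.01 mm².

part overhangs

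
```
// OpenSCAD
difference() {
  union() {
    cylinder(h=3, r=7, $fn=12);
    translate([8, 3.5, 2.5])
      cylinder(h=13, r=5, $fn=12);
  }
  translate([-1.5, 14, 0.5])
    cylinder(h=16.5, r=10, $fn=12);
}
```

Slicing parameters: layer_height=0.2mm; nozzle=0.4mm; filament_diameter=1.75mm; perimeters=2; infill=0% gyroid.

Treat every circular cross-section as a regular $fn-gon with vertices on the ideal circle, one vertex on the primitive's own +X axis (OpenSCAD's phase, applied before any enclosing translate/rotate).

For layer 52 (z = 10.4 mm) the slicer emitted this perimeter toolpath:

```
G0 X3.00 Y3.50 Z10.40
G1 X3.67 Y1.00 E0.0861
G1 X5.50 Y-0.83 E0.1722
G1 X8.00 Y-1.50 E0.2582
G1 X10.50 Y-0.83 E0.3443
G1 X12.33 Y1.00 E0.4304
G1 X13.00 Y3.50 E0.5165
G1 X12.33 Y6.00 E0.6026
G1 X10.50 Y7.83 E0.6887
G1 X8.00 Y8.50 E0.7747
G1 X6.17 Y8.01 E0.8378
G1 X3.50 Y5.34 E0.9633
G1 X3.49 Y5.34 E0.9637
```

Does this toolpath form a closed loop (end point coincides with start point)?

Start point (G0): (3.00, 3.50). End point (last G1): the path does not return to the start — open.

no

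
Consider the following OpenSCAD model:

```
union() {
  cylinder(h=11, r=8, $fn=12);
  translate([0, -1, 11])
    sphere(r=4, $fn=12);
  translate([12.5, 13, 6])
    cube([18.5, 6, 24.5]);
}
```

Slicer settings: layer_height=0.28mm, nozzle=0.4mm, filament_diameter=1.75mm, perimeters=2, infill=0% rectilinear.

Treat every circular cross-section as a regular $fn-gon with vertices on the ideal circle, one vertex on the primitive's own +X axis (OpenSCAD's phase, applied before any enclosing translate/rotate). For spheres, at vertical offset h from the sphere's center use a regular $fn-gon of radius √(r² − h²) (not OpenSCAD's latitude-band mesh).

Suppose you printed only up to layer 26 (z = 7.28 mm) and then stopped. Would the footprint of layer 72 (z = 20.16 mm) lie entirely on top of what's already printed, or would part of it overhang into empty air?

entirely on top

Compare the two slices. At z = 7.28: the r=8 cylinder contributes a regular 12-gon of circumradius 8 (area = (12/2)·8.000²·sin(360°/12) = 192.00 mm²); the r=4 sphere at (0, -1) slices to a regular 12-gon of circumradius 1.470 (√(r²−h²) with h=3.72 from center) (area = (12/2)·1.470²·sin(360°/12) = 6.48 mm²); the cube at (12.5, 13) (footprint 18.5×6) is included at this height (area 111.00 mm²); Combining (union): the regions partially overlap — summed areas 309.48 mm² minus the doubly-counted overlap 6.48 mm² gives 303.00 mm² — area = 303.00 mm². At z = 20.16: the cylinder is not intersected at this z (z outside [0, 11]); the sphere at (0, -1) does not reach this height (|z−center|=9.160 > r=4); the cube at (12.5, 13) (footprint 18.5×6) is included at this height (area 111.00 mm²); Taking the union: only the 18.5×6 cube at (12.5, 13) is present, so the union is just that shape — area = 111.00 mm². Checking containment: the cross-section at z = 20.16 is a subset of the cross-section at z = 7.28.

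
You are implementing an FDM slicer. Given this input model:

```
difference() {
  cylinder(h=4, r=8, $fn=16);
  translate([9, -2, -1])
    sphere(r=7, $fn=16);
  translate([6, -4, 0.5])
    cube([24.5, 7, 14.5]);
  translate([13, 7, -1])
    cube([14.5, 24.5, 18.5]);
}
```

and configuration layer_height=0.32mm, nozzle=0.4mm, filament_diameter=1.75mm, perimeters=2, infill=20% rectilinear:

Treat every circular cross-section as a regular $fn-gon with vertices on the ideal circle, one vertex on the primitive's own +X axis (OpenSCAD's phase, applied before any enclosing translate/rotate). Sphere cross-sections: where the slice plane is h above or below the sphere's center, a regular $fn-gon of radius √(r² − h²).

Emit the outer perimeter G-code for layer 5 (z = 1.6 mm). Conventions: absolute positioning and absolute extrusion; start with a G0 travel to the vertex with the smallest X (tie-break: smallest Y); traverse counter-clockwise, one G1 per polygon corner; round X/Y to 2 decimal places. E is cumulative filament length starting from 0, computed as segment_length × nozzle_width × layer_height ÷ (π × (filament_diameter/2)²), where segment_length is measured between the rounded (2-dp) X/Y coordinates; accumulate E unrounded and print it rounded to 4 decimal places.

G0 X-8.00 Y0.00 Z1.60
G1 X-7.39 Y-3.06 E0.1660
G1 X-5.66 Y-5.66 E0.3322
G1 X-3.06 Y-7.39 E0.4984
G1 X0.00 Y-8.00 E0.6645
G1 X3.06 Y-7.39 E0.8305
G1 X4.36 Y-6.53 E0.9135
G1 X3.00 Y-4.49 E1.0439
G1 X2.50 Y-2.00 E1.1791
G1 X3.00 Y0.49 E1.3143
G1 X4.40 Y2.60 E1.4490
G1 X6.51 Y4.00 E1.5838
G1 X6.73 Y4.05 E1.5958
G1 X5.66 Y5.66 E1.6986
G1 X3.06 Y7.39 E1.8648
G1 X0.00 Y8.00 E2.0309
G1 X-3.06 Y7.39 E2.1969
G1 X-5.66 Y5.66 E2.3631
G1 X-7.39 Y3.06 E2.5293
G1 X-8.00 Y0.00 E2.6954

At z = 1.6 mm: the r=8 cylinder gives a regular 16-gon of circumradius 8 (constant along its height); the r=7 sphere at (9, -2) slices to a regular 16-gon of circumradius 6.499 (√(r²−h²) with h=2.6 from center); the 24.5×7 cube at (6, -4) contributes its full rectangle; the cube at (13, 7) (footprint 14.5×24.5) is included at this height; Taking the first minus the rest: starting from the r=8 cylinder, the r=7 sphere at (9, -2) partially overlaps it — only the 38.42 mm² overlap (of its 129.32 mm²) is removed, clipping the outline; the 24.5×7 cube at (6, -4) misses the remaining region (no effect); the 14.5×24.5 cube at (13, 7) misses the remaining region (no effect) — 1 connected region. The outline is a single polygon with 19 vertices. Extrusion per mm of travel: 0.4 × 0.32 / (π × 0.875²) = 0.053216. Accumulating E over each segment gives final E = 2.6954.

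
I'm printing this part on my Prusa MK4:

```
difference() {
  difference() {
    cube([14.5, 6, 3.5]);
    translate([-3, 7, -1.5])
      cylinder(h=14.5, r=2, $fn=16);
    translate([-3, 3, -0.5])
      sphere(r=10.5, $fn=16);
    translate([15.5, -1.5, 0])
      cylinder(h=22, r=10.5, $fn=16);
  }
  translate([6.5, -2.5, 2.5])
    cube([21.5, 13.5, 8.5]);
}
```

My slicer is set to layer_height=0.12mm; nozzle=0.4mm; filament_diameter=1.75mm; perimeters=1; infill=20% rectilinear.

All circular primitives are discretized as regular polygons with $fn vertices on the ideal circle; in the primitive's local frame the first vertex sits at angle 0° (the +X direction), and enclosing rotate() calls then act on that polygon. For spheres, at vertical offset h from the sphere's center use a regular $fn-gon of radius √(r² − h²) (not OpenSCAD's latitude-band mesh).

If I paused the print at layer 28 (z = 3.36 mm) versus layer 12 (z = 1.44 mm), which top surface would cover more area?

Layer 28 (z = 3.36): the cube (footprint 14.5×6) is included at this height (area 87.00 mm²); the r=2 cylinder at (-3, 7) contributes a regular 16-gon of circumradius 2 (area = (16/2)·2.000²·sin(360°/16) = 12.25 mm²); the sphere at (-3, 3): section is a regular 16-gon, circumradius = √(r²−h²) = √(10.5²−3.86²) = 9.765 (area = (16/2)·9.765²·sin(360°/16) = 291.91 mm²); the r=10.5 cylinder at (15.5, -1.5) contributes a regular 16-gon of circumradius 10.5 (area = (16/2)·10.500²·sin(360°/16) = 337.53 mm²); Subtracting the remaining from the first: starting from the 14.5×6 cube (87.00 mm²), the r=2 cylinder at (-3, 7) misses the remaining region (no effect); the r=10.5 sphere at (-3, 3) partially overlaps it — only the 38.80 mm² overlap (of its 291.91 mm²) is removed, clipping the outline; the r=10.5 cylinder at (15.5, -1.5) partially overlaps it — only the 45.99 mm² overlap (of its 337.53 mm²) is removed, clipping the outline — area = 2.21 mm²; the cube at (6.5, -2.5) is present — its section is the full 21.5×13.5 rectangle (area 290.25 mm²); Taking the first minus the rest: starting from that combined region (2.21 mm²), the 21.5×13.5 cube at (6.5, -2.5) partially overlaps it — only the 1.94 mm² overlap (of its 290.25 mm²) is removed, clipping the outline — area = 0.28 mm². So its area = 0.28 mm². Layer 12 (z = 1.44): the 14.5×6 cube contributes its full rectangle (area 87.00 mm²); the r=2 cylinder at (-3, 7) gives a regular 16-gon of circumradius 2 (constant along its height) (area = (16/2)·2.000²·sin(360°/16) = 12.25 mm²); the r=10.5 sphere at (-3, 3) contributes a regular 16-gon of circumradius √(10.5²−1.94²) = 10.319 (area = (16/2)·10.319²·sin(360°/16) = 326.00 mm²); the r=10.5 cylinder at (15.5, -1.5) contributes a regular 16-gon of circumradius 10.5 (area = (16/2)·10.500²·sin(360°/16) = 337.53 mm²); Subtracting the remaining from the first: starting from the 14.5×6 cube (87.00 mm²), the r=2 cylinder at (-3, 7) misses the remaining region (no effect); the r=10.5 sphere at (-3, 3) partially overlaps it — only the 42.13 mm² overlap (of its 326.00 mm²) is removed, clipping the outline; the r=10.5 cylinder at (15.5, -1.5) partially overlaps it — only the 43.74 mm² overlap (of its 337.53 mm²) is removed, clipping the outline — area = 1.14 mm²; the cube at (6.5, -2.5) does not reach this height (z outside [2.5, 11]); Taking the first minus the rest: none of the subtracted shapes is present at this height, so the result so far is unchanged — area = 1.14 mm². So its area = 1.14 mm². Layer 12 is larger (1.14 vs 0.28 mm²).

layer 12 (z = 1.44 mm)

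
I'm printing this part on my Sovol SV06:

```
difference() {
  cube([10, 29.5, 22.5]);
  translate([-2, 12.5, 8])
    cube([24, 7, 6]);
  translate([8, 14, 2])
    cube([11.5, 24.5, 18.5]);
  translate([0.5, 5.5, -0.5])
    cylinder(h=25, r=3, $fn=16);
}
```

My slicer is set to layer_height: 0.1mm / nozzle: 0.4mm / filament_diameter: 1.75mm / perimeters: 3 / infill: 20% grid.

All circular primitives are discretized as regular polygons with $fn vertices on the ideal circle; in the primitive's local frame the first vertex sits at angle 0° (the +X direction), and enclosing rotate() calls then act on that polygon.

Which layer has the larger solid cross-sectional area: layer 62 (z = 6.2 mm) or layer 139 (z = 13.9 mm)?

Layer 62 (z = 6.2): the 10×29.5 cube contributes its full rectangle (area 295.00 mm²); the cube at (-2, 12.5) is absent (z outside [8, 14]); the cube at (8, 14) is present — its section is the full 11.5×24.5 rectangle (area 281.75 mm²); the r=3 cylinder at (0.5, 5.5) contributes a regular 16-gon of circumradius 3 (area = (16/2)·3.000²·sin(360°/16) = 27.55 mm²); Subtracting the remaining from the first: starting from the 10×29.5 cube (295.00 mm²), the 11.5×24.5 cube at (8, 14) partially overlaps it — only the 31.00 mm² overlap (of its 281.75 mm²) is removed, clipping the outline; the r=3 cylinder at (0.5, 5.5) partially overlaps it — only the 16.73 mm² overlap (of its 27.55 mm²) is removed, clipping the outline — area = 247.27 mm². So its area = 247.27 mm². Layer 139 (z = 13.9): the 10×29.5 cube contributes its full rectangle (area 295.00 mm²); the cube at (-2, 12.5) is present — its section is the full 24×7 rectangle (area 168.00 mm²); the cube at (8, 14) (footprint 11.5×24.5) is included at this height (area 281.75 mm²); the r=3 cylinder at (0.5, 5.5) contributes a regular 16-gon of circumradius 3 (area = (16/2)·3.000²·sin(360°/16) = 27.55 mm²); After the difference (first − rest): starting from the 10×29.5 cube (295.00 mm²), the 24×7 cube at (-2, 12.5) partially overlaps it — only the 70.00 mm² overlap (of its 168.00 mm²) is removed, clipping the outline; the 11.5×24.5 cube at (8, 14) partially overlaps it — only the 20.00 mm² overlap (of its 281.75 mm²) is removed, clipping the outline; the r=3 cylinder at (0.5, 5.5) partially overlaps it — only the 16.73 mm² overlap (of its 27.55 mm²) is removed, clipping the outline — area = 188.27 mm². So its area = 188.27 mm². Layer 62 is larger (247.27 vs 188.27 mm²).

layer 62 (z = 6.2 mm)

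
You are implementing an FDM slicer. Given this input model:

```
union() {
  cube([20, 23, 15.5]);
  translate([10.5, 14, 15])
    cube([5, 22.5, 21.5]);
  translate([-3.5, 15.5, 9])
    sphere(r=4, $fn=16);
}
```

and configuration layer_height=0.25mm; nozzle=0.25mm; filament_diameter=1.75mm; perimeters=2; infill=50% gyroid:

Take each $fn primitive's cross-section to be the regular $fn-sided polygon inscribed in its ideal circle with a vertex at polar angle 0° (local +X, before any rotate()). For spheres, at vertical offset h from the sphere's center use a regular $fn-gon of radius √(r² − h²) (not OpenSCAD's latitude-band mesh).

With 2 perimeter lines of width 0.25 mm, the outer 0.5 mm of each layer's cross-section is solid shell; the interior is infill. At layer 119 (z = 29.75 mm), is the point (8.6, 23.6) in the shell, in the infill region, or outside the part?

At z = 29.75 mm: the cube is absent (z outside [0, 15.5]); the cube at (10.5, 14) (footprint 5×22.5) is included at this height; the sphere at (-3.5, 15.5) is not intersected at this z (|z−center|=20.750 > r=4); Merging all regions: only the 5×22.5 cube at (10.5, 14) is present, so the union is just that shape — 1 connected region. Overall, the cross-section is a single solid region. The nearest boundary edge runs (10.50, 36.50)→(10.50, 14.00); distance from the point to it = 1.90 mm. The point is not inside any of the regions above, so it lies outside the cross-section (1.90 mm from the nearest boundary).

outside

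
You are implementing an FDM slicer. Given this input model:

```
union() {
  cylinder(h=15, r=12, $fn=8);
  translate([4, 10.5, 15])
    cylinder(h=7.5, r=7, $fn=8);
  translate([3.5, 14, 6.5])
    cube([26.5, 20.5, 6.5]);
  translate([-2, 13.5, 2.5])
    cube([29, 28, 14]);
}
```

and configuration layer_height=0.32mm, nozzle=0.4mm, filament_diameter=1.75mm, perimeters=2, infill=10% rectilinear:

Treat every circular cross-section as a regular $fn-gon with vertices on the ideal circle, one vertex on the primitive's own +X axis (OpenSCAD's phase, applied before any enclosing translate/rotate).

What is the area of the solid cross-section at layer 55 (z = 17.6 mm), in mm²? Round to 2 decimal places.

At z = 17.6 mm: the cylinder does not reach this height (z outside [0, 15]); the cylinder at (4, 10.5): section is a regular 8-gon, circumradius r=7 (area = (8/2)·7.000²·sin(360°/8) = 138.59 mm²); the cube at (3.5, 14) is absent (z outside [6.5, 13]); the cube at (-2, 13.5) does not reach this height (z outside [2.5, 16.5]); Combining (union): only the r=7 cylinder at (4, 10.5) is present, so the union is just that shape — area = 138.59 mm². Overall, the cross-section is a single solid region. Net area = 138.59 mm².

138.59 mm²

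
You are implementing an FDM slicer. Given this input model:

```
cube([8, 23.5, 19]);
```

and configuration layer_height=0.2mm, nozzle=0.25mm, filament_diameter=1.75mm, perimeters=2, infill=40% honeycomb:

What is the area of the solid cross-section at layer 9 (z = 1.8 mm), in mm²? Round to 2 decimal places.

At z = 1.8 mm: the 8×23.5 cube contributes its full rectangle (area 188.00 mm²). Overall, the cross-section is a single solid region. Net area = 188.00 mm².

188.00 mm²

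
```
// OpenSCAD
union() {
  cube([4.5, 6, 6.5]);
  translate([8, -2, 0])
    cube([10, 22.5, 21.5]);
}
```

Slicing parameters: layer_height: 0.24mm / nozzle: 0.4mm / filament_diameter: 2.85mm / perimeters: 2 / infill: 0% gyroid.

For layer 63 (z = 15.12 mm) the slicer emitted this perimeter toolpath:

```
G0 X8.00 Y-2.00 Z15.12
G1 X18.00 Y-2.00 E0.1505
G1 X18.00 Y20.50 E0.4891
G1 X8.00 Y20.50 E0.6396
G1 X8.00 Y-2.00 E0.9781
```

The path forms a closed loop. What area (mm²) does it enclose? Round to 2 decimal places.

Apply the shoelace formula to the sequence of (X, Y) vertices; enclosed area = 225.00 mm².

225.00 mm²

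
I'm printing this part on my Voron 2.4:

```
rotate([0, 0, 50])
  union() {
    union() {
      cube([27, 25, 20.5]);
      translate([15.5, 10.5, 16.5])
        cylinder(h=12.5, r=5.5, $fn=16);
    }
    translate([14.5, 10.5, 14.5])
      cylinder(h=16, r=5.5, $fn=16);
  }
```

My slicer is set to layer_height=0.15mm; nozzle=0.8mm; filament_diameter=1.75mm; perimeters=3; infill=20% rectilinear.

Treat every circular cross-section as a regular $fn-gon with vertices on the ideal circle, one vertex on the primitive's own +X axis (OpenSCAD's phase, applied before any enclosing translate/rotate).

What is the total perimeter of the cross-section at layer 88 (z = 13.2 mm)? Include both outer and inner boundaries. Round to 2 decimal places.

At z = 13.2 mm: the cube is present — its section is the full 27×25 rectangle (perimeter 104.00 mm); the cylinder at (15.5, 10.5) is not intersected at this z (z outside [16.5, 29]); Merging all regions: only the 27×25 cube is present, so the union is just that shape — boundary = 104.00 mm; the cylinder at (14.5, 10.5) is not intersected at this z (z outside [14.5, 30.5]); Combining (union): only the result so far is present, so the union is just that shape — boundary = 104.00 mm; (rotated 50° about Z; rotation is an isometry so areas/perimeters/island counts are preserved). Overall, the cross-section is a single solid region. Total boundary length (outer) = 104.00 mm.

104.00 mm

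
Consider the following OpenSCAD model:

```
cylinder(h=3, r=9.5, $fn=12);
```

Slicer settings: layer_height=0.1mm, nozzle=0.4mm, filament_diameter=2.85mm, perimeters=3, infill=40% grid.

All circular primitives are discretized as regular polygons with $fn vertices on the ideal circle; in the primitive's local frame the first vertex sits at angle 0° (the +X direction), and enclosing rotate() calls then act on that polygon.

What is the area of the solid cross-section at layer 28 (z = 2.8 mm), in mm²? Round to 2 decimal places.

270.75 mm²

At z = 2.8 mm: the r=9.5 cylinder contributes a regular 12-gon of circumradius 9.5 (area = (12/2)·9.500²·sin(360°/12) = 270.75 mm²). Overall, the cross-section is a single solid region. Net area = 270.75 mm².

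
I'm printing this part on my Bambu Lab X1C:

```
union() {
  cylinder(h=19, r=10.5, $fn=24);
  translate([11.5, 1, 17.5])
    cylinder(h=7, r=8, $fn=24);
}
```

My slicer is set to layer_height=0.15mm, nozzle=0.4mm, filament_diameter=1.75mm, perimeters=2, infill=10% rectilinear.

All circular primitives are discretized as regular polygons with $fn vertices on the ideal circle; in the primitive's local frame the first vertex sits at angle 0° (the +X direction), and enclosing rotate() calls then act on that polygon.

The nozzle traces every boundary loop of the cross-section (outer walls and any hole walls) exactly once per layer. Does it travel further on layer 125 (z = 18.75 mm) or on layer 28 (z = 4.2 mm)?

layer 125 (z = 18.75 mm)

Layer 125 (z = 18.75): the r=10.5 cylinder contributes a regular 24-gon of circumradius 10.5 (perimeter = 2·24·10.500·sin(180°/24) = 65.79 mm); the cylinder at (11.5, 1): section is a regular 24-gon, circumradius r=8 (perimeter = 2·24·8.000·sin(180°/24) = 50.12 mm); Merging all regions: the regions partially overlap (shared area 67.24 mm²), so the edge portions inside another operand are dropped and the merged outline is re-measured after clipping — boundary = 83.43 mm. So its perimeter = 83.43 mm. Layer 28 (z = 4.2): the r=10.5 cylinder gives a regular 24-gon of circumradius 10.5 (constant along its height) (perimeter = 2·24·10.500·sin(180°/24) = 65.79 mm); the cylinder at (11.5, 1) is not intersected at this z (z outside [17.5, 24.5]); Taking the union: only the r=10.5 cylinder is present, so the union is just that shape — boundary = 65.79 mm. So its perimeter = 65.79 mm. Layer 125 is larger (83.43 vs 65.79 mm).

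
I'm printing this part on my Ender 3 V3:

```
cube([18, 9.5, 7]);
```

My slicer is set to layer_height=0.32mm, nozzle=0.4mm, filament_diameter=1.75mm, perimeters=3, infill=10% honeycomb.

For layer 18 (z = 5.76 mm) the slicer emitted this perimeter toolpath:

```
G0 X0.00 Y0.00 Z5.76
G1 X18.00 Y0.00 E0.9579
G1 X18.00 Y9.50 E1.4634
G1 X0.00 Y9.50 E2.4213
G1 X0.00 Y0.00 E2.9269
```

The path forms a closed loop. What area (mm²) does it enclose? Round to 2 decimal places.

Apply the shoelace formula to the sequence of (X, Y) vertices; enclosed area = 171.00 mm².

171.00 mm²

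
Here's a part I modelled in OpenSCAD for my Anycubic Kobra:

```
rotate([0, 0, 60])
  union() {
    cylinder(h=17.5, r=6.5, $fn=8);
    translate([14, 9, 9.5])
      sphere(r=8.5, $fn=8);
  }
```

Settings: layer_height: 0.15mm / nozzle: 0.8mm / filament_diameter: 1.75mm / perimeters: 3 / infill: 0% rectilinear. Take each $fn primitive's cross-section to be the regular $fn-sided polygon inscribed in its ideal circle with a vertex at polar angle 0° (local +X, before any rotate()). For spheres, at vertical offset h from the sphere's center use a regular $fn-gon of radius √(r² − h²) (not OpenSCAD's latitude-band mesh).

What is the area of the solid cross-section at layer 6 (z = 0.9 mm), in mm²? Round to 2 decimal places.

119.50 mm²

At z = 0.9 mm: the cylinder: section is a regular 8-gon, circumradius r=6.5 (area = (8/2)·6.500²·sin(360°/8) = 119.50 mm²); the sphere at (14, 9) is not intersected at this z (|z−center|=8.600 > r=8.5); Merging all regions: only the r=6.5 cylinder is present, so the union is just that shape — area = 119.50 mm²; (rotated 60° about Z; rotation is an isometry so areas/perimeters/island counts are preserved). Overall, the cross-section is a single solid region. Net area = 119.50 mm².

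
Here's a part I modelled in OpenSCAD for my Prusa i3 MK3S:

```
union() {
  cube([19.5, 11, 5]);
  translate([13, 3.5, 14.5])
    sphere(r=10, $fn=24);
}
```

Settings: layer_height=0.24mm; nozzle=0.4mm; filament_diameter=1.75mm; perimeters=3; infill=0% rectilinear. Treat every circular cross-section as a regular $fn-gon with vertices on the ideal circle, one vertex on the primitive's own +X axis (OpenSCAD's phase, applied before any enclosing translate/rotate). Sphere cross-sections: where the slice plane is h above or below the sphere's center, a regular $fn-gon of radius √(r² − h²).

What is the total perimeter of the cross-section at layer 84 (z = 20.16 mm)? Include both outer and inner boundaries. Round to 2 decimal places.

At z = 20.16 mm: the cube is not intersected at this z (z outside [0, 5]); the r=10 sphere at (13, 3.5) slices to a regular 24-gon of circumradius 8.244 (√(r²−h²) with h=5.66 from center) (perimeter = 2·24·8.244·sin(180°/24) = 51.65 mm); Taking the union: only the r=10 sphere at (13, 3.5) is present, so the union is just that shape — boundary = 51.65 mm. Overall, the cross-section is a single solid region. Total boundary length (outer) = 51.65 mm.

51.65 mm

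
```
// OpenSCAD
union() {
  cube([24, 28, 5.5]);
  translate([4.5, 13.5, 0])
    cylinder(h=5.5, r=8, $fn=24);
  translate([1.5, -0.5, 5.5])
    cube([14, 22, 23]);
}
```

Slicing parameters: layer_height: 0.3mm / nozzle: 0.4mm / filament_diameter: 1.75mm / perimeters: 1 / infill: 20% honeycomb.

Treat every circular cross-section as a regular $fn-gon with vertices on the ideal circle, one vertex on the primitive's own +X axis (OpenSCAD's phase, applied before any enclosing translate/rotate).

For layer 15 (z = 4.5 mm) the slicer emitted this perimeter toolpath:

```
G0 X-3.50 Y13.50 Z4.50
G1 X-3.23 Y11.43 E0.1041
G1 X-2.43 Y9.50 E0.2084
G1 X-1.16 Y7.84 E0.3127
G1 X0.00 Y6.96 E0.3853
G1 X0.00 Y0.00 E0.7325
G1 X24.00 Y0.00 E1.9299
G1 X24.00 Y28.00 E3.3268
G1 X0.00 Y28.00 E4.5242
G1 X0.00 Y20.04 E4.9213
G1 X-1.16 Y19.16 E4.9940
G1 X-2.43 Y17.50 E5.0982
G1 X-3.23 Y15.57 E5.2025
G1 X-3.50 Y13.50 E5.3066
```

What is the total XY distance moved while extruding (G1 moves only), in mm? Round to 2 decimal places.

106.37 mm

Sum the Euclidean lengths of each G1 segment: total = 106.37 mm.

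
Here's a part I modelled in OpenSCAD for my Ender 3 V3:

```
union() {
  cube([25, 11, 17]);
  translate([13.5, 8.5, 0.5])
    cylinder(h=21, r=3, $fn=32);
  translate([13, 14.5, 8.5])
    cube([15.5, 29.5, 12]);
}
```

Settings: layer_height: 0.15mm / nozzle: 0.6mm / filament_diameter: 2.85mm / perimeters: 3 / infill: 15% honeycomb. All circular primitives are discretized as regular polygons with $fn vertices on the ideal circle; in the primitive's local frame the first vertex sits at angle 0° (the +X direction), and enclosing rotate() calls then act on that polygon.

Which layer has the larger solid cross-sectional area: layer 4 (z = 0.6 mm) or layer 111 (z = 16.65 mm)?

layer 111 (z = 16.65 mm)

Layer 4 (z = 0.6): the 25×11 cube contributes its full rectangle (area 275.00 mm²); the r=3 cylinder at (13.5, 8.5) gives a regular 32-gon of circumradius 3 (constant along its height) (area = (32/2)·3.000²·sin(360°/32) = 28.09 mm²); the cube at (13, 14.5) is not intersected at this z (z outside [8.5, 20.5]); Merging all regions: the regions partially overlap — summed areas 303.09 mm² minus the doubly-counted overlap 27.00 mm² gives 276.09 mm² — area = 276.09 mm². So its area = 276.09 mm². Layer 111 (z = 16.65): the cube is present — its section is the full 25×11 rectangle (area 275.00 mm²); the r=3 cylinder at (13.5, 8.5) gives a regular 32-gon of circumradius 3 (constant along its height) (area = (32/2)·3.000²·sin(360°/32) = 28.09 mm²); the 15.5×29.5 cube at (13, 14.5) contributes its full rectangle (area 457.25 mm²); Taking the union: the regions partially overlap — summed areas 760.34 mm² minus the doubly-counted overlap 27.00 mm² gives 733.34 mm² — area = 733.34 mm². So its area = 733.34 mm². Layer 111 is larger (733.34 vs 276.09 mm²).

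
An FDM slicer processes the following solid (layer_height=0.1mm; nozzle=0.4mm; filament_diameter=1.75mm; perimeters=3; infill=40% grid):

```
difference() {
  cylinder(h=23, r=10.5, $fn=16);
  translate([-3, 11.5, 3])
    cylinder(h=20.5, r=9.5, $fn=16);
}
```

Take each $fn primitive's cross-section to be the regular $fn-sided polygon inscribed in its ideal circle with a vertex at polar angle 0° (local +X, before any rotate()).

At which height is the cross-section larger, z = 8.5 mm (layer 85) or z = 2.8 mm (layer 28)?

Layer 85 (z = 8.5): the cylinder: section is a regular 16-gon, circumradius r=10.5 (area = (16/2)·10.500²·sin(360°/16) = 337.53 mm²); the cylinder at (-3, 11.5): section is a regular 16-gon, circumradius r=9.5 (area = (16/2)·9.500²·sin(360°/16) = 276.30 mm²); Subtracting the remaining from the first: starting from the r=10.5 cylinder (337.53 mm²), the r=9.5 cylinder at (-3, 11.5) partially overlaps it — only the 86.31 mm² overlap (of its 276.30 mm²) is removed, clipping the outline — area = 251.21 mm². So its area = 251.21 mm². Layer 28 (z = 2.8): the r=10.5 cylinder gives a regular 16-gon of circumradius 10.5 (constant along its height) (area = (16/2)·10.500²·sin(360°/16) = 337.53 mm²); the cylinder at (-3, 11.5) is not intersected at this z (z outside [3, 23.5]); Subtracting the remaining from the first: none of the subtracted shapes is present at this height, so the r=10.5 cylinder is unchanged — area = 337.53 mm². So its area = 337.53 mm². Layer 28 is larger (337.53 vs 251.21 mm²).

layer 28 (z = 2.8 mm)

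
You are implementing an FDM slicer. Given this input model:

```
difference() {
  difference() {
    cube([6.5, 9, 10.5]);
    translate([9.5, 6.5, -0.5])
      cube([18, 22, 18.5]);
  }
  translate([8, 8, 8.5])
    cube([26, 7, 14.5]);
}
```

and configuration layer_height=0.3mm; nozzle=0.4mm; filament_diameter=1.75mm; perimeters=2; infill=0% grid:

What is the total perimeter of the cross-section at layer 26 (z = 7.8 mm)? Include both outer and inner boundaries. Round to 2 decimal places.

At z = 7.8 mm: the 6.5×9 cube contributes its full rectangle (perimeter 31.00 mm); the cube at (9.5, 6.5) (footprint 18×22) is included at this height (perimeter 80.00 mm); Taking the first minus the rest: starting from the 6.5×9 cube, the 18×22 cube at (9.5, 6.5) misses the remaining region (no effect) — boundary = 31.00 mm; the cube at (8, 8) is not intersected at this z (z outside [8.5, 23]); Subtracting the remaining from the first: none of the subtracted shapes is present at this height, so that combined region is unchanged — boundary = 31.00 mm. Overall, the cross-section is a single solid region. Total boundary length (outer) = 31.00 mm.

31.00 mm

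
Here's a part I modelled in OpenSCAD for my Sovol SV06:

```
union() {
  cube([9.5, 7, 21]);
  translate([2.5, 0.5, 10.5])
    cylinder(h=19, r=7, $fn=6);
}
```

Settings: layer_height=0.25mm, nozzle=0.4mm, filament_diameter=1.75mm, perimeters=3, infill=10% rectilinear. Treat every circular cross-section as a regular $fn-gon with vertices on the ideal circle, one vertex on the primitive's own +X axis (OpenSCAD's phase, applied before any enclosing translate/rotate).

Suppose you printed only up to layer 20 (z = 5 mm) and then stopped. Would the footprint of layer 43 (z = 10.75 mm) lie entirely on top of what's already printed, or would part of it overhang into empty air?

part overhangs

Compare the two slices. At z = 5: the cube (footprint 9.5×7) is included at this height (area 66.50 mm²); the cylinder at (2.5, 0.5) is absent (z outside [10.5, 29.5]); Combining (union): only the 9.5×7 cube is present, so the union is just that shape — area = 66.50 mm². At z = 10.75: the 9.5×7 cube contributes its full rectangle (area 66.50 mm²); the r=7 cylinder at (2.5, 0.5) gives a regular 6-gon of circumradius 7 (constant along its height) (area = (6/2)·7.000²·sin(360°/6) = 127.31 mm²); Combining (union): the regions partially overlap — summed areas 193.81 mm² minus the doubly-counted overlap 51.66 mm² gives 142.15 mm² — area = 142.15 mm². Checking containment: at z = 10.75 the cross-section extends beyond the z = 5 cross-section by about 75.65 mm².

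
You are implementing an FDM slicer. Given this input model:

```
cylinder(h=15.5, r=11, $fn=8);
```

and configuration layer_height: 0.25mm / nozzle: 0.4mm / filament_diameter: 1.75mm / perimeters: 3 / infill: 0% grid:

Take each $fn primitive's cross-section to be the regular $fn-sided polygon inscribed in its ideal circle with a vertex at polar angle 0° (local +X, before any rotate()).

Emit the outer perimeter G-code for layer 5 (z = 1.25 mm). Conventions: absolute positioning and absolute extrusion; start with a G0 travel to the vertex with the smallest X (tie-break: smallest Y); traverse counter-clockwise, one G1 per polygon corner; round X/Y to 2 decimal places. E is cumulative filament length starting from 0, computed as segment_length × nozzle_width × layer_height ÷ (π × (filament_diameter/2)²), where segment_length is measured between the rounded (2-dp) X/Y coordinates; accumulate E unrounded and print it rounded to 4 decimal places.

G0 X-11.00 Y0.00 Z1.25
G1 X-7.78 Y-7.78 E0.3501
G1 X0.00 Y-11.00 E0.7001
G1 X7.78 Y-7.78 E1.0502
G1 X11.00 Y0.00 E1.4003
G1 X7.78 Y7.78 E1.7503
G1 X0.00 Y11.00 E2.1004
G1 X-7.78 Y7.78 E2.4504
G1 X-11.00 Y0.00 E2.8005

At z = 1.25 mm: the cylinder: section is a regular 8-gon, circumradius r=11. The outline is a single polygon with 8 vertices. Extrusion per mm of travel: 0.4 × 0.25 / (π × 0.875²) = 0.041575. Accumulating E over each segment gives final E = 2.8005.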